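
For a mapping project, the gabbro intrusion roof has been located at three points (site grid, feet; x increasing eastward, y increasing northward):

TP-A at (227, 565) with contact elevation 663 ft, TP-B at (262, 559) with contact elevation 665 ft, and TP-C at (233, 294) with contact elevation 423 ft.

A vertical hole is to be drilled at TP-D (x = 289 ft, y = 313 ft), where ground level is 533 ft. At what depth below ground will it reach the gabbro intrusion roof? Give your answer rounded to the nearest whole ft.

Two edge vectors: TP-A→TP-B = (35, -6, 2), TP-A→TP-C = (6, -271, -240).
Normal n = (TP-A→TP-B) × (TP-A→TP-C) = (1982, 8412, -9449).
So ∂z/∂x = −n_x/n_z = 0.20976 and ∂z/∂y = −n_y/n_z = 0.89025.
Intercept c from TP-A: 663 − 47.61 − 502.99 = 112.39.
At (289, 313): z_contact = 60.6 + 278.6 + 112.39 = 451.7 ft.
Depth below ground = 533 − 451.7 = 81 ft.

81 ft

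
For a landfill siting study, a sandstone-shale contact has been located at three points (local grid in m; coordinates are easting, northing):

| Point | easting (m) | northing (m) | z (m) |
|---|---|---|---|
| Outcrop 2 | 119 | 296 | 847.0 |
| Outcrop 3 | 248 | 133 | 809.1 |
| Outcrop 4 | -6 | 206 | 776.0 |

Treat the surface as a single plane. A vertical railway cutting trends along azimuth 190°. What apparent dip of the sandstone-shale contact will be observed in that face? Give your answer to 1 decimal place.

Let the plane be z = a·easting + b·northing + c.
Outcrop 3−Outcrop 2: 129a − 163b = −37.9;  Outcrop 4−Outcrop 2: −125a − 90b = −71.
Solving gives a = 0.25518, b = 0.43447.
Unit vector along 190° is (sin 190°, cos 190°) = (-0.1736, -0.9848).
Slope in that direction = a·(-0.1736) + b·(-0.9848) = −0.47218.
Apparent dip = arctan|0.47218| = 25.3° (true dip is 26.7°, so apparent ≤ true as expected).

25.3°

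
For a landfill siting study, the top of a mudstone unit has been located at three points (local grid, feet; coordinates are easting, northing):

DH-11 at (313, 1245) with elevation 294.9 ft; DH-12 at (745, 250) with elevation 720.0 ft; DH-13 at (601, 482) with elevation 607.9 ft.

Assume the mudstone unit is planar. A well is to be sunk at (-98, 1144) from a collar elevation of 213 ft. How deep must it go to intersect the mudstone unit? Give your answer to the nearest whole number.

11 ft

Let the plane be z = a·easting + b·northing + c.
DH-12−DH-11: 432a − 995b = 425.1;  DH-13−DH-11: 288a − 763b = 313.
Solving gives a = 0.29999, b = −0.29699.
Then c = 294.9 − a·313 − b·1245 = 570.76.
At (-98, 1144): z_contact = −29.4 − 339.8 + 570.76 = 201.6 ft.
Depth below ground = 213 − 201.6 = 11 ft.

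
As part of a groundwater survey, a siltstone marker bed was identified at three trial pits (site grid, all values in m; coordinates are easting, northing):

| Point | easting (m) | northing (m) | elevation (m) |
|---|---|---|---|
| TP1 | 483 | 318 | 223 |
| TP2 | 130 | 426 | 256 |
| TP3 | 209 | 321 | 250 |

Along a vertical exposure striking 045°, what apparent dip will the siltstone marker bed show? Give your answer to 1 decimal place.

Two edge vectors: TP1→TP2 = (-353, 108, 33), TP1→TP3 = (-274, 3, 27).
Normal n = (TP1→TP2) × (TP1→TP3) = (2817, 489, 28533).
So ∂z/∂easting = −n_x/n_z = −0.09873 and ∂z/∂northing = −n_y/n_z = −0.01714.
Unit vector along 045° is (sin 45°, cos 45°) = (0.7071, 0.7071).
Slope in that direction = a·(0.7071) + b·(0.7071) = −0.08193.
Apparent dip = arctan|0.08193| = 4.7° (true dip is 5.7°, so apparent ≤ true as expected).

4.7°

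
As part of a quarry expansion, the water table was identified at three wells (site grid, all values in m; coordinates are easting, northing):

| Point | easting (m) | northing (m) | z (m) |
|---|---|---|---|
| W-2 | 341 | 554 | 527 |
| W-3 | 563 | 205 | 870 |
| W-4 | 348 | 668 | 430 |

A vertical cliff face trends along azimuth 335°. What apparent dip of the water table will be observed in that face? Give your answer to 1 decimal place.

Two edge vectors: W-2→W-3 = (222, -349, 343), W-2→W-4 = (7, 114, -97).
Normal n = (W-2→W-3) × (W-2→W-4) = (-5249, 23935, 27751).
So ∂z/∂easting = −n_x/n_z = 0.18915 and ∂z/∂northing = −n_y/n_z = −0.86249.
Unit vector along 335° is (sin 335°, cos 335°) = (-0.4226, 0.9063).
Slope in that direction = a·(-0.4226) + b·(0.9063) = −0.86162.
Apparent dip = arctan|0.86162| = 40.7° (true dip is 41.4°, so apparent ≤ true as expected).

40.7°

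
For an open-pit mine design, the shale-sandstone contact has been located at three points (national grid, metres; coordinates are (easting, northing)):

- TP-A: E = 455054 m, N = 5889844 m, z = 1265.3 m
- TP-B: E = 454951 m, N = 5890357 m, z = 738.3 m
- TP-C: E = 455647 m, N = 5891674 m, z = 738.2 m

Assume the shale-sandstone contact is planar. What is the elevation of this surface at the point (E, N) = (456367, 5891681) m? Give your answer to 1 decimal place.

1747.2 m

Let the plane be z = a·E + b·N + c.
TP-B−TP-A: −103a + 513b = −527;  TP-C−TP-A: 593a + 1830b = −527.1.
Solving gives a = 1.408583537, b = −0.744475430.
Then c = 1265.3 − a·455054 − b·5889844 = 3745127.87.
At (456367, 5891681): z = 642831.0 − 4386211.7 + 3745127.87 = 1747.2 m.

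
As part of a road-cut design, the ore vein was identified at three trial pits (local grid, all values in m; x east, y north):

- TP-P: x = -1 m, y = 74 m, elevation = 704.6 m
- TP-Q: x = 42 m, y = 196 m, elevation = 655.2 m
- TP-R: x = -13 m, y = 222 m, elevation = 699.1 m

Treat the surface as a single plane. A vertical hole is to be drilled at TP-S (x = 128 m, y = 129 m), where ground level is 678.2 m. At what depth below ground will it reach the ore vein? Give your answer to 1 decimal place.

88.9 m

Let the plane be z = a·x + b·y + c.
TP-Q−TP-P: 43a + 122b = −49.4;  TP-R−TP-P: −12a + 148b = −5.5.
Solving gives a = −0.84826, b = −0.10594.
Then c = 704.6 − a·-1 − b·74 = 711.59.
At (128, 129): z_contact = −108.58 − 13.67 + 711.59 = 589.35 m.
Depth below ground = 678.2 − 589.35 = 88.9 m.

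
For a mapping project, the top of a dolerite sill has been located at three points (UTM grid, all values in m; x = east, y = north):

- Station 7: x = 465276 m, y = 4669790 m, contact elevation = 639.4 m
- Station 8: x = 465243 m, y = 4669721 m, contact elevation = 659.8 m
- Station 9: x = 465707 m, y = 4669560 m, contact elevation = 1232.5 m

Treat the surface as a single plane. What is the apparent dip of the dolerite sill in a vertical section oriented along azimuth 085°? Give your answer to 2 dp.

42.01°

Let the plane be z = a·x + b·y + c.
Station 8−Station 7: −33a − 69b = 20.4;  Station 9−Station 7: 431a − 230b = 593.1.
Solving gives a = 0.97061, b = −0.75986.
Unit vector along 085° is (sin 85°, cos 85°) = (0.9962, 0.0872).
Slope in that direction = a·(0.9962) + b·(0.0872) = 0.90069.
Apparent dip = arctan|0.90069| = 42.01° (true dip is 50.9°, so apparent ≤ true as expected).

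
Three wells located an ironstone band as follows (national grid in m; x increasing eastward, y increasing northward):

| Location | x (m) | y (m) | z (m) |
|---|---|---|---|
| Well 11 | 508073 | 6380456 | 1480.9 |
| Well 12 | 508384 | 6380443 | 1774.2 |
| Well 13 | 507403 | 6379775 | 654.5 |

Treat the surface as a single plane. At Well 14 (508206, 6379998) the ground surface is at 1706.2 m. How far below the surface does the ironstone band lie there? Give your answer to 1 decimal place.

224.0 m

Two edge vectors: Well 11→Well 12 = (311, -13, 293.3), Well 11→Well 13 = (-670, -681, -826.4).
Normal n = (Well 11→Well 12) × (Well 11→Well 13) = (210480.5, 60499.4, -220501).
So ∂z/∂x = −n_x/n_z = 0.954555762 and ∂z/∂y = −n_y/n_z = 0.274372452.
Intercept c from Well 11: 1480.9 − 484984.01 − 1750621.36 = −2234124.47.
At (508206, 6379998): z_contact = 485110.97 + 1750495.69 − 2234124.47 = 1482.19 m.
Depth below ground = 1706.2 − 1482.19 = 224.0 m.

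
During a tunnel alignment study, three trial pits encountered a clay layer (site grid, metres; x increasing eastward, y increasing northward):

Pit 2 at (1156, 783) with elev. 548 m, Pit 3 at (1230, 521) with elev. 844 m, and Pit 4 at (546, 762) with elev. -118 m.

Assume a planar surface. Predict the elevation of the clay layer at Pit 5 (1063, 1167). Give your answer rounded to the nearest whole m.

Let the plane be z = a·x + b·y + c.
Pit 3−Pit 2: 74a − 262b = 296;  Pit 4−Pit 2: −610a − 21b = −666.
Solving gives a = 1.11981, b = −0.81349.
Then c = 548 − a·1156 − b·783 = −109.54.
At (1063, 1167): z = 1190.4 − 949.3 − 109.54 = 131.5 m.

131 m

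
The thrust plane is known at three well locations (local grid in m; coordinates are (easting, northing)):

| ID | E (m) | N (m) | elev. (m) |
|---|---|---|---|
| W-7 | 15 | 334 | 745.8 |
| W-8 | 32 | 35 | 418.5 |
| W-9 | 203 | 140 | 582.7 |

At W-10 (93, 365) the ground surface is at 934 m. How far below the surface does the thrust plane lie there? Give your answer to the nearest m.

132 m

Two edge vectors: W-7→W-8 = (17, -299, -327.3), W-7→W-9 = (188, -194, -163.1).
Normal n = (W-7→W-8) × (W-7→W-9) = (-14729.3, -58759.7, 52914).
So ∂z/∂E = −n_x/n_z = 0.27836 and ∂z/∂N = −n_y/n_z = 1.11048.
Intercept c from W-7: 745.8 − 4.18 − 370.90 = 370.73.
At (93, 365): z_contact = 25.9 + 405.3 + 370.73 = 801.9 m.
Depth below ground = 934 − 801.9 = 132 m.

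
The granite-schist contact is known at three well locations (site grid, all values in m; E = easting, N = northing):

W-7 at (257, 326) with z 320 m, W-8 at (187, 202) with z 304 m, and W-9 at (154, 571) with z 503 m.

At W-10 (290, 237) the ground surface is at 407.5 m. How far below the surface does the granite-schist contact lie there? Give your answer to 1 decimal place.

151.2 m

Two edge vectors: W-7→W-8 = (-70, -124, -16), W-7→W-9 = (-103, 245, 183).
Normal n = (W-7→W-8) × (W-7→W-9) = (-18772, 14458, -29922).
So ∂z/∂E = −n_x/n_z = −0.62736 and ∂z/∂N = −n_y/n_z = 0.48319.
Intercept c from W-7: 320 + 161.23 − 157.52 = 323.71.
At (290, 237): z_contact = −181.94 + 114.52 + 323.71 = 256.29 m.
Depth below ground = 407.5 − 256.29 = 151.2 m.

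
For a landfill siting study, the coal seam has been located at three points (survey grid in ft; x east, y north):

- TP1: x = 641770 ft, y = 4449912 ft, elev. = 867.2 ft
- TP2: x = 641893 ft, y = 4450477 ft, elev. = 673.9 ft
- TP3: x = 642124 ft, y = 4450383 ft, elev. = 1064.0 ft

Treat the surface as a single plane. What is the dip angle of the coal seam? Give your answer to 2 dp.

57.43°

Let the plane be z = a·x + b·y + c.
TP2−TP1: 123a + 565b = −193.3;  TP3−TP1: 354a + 471b = 196.8.
Solving gives a = 1.42343, b = −0.65200.
Gradient magnitude |∇z| = √(a² + b²) = √(2.02615 + 0.42511) = 1.56565.
True dip = arctan(1.56565) = 57.43°, dipping toward WNW (azimuth ≈ 295°).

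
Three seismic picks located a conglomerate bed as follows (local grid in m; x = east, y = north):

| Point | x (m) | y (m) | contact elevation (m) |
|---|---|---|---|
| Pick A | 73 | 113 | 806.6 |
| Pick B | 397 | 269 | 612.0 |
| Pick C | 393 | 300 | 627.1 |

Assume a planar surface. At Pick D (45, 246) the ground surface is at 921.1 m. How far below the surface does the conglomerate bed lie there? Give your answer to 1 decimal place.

Two edge vectors: Pick A→Pick B = (324, 156, -194.6), Pick A→Pick C = (320, 187, -179.5).
Normal n = (Pick A→Pick B) × (Pick A→Pick C) = (8388.2, -4114, 10668).
So ∂z/∂x = −n_x/n_z = −0.78630 and ∂z/∂y = −n_y/n_z = 0.38564.
Intercept c from Pick A: 806.6 + 57.40 − 43.58 = 820.42.
At (45, 246): z_contact = −35.38 + 94.87 + 820.42 = 879.91 m.
Depth below ground = 921.1 − 879.91 = 41.2 m.

41.2 m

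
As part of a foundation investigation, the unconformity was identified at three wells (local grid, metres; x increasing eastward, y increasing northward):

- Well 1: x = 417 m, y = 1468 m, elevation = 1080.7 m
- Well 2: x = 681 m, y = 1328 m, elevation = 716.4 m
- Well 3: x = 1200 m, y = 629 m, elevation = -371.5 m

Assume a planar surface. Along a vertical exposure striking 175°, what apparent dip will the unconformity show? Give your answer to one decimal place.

Let the plane be z = a·x + b·y + c.
Well 2−Well 1: 264a − 140b = −364.3;  Well 3−Well 1: 783a − 839b = −1452.2.
Solving gives a = −0.91476, b = 0.87717.
Unit vector along 175° is (sin 175°, cos 175°) = (0.0872, -0.9962).
Slope in that direction = a·(0.0872) + b·(-0.9962) = −0.95356.
Apparent dip = arctan|0.95356| = 43.6° (true dip is 51.7°, so apparent ≤ true as expected).

43.6°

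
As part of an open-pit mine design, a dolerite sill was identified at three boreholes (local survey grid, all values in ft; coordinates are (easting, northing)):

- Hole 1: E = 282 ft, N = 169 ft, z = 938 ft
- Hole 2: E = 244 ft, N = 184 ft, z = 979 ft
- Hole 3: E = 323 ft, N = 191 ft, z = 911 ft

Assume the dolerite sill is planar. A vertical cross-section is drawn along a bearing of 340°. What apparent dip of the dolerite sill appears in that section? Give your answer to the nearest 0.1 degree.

Two edge vectors: Hole 1→Hole 2 = (-38, 15, 41), Hole 1→Hole 3 = (41, 22, -27).
Normal n = (Hole 1→Hole 2) × (Hole 1→Hole 3) = (-1307, 655, -1451).
So ∂z/∂E = −n_x/n_z = −0.90076 and ∂z/∂N = −n_y/n_z = 0.45141.
Unit vector along 340° is (sin 340°, cos 340°) = (-0.3420, 0.9397).
Slope in that direction = a·(-0.3420) + b·(0.9397) = 0.73227.
Apparent dip = arctan|0.73227| = 36.2° (true dip is 45.2°, so apparent ≤ true as expected).

36.2°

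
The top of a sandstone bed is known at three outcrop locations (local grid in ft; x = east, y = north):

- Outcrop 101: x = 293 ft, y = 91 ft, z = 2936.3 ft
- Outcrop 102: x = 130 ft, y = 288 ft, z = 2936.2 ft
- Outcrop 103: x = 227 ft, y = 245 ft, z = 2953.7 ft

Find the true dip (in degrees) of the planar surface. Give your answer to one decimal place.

20.3°

Two edge vectors: Outcrop 101→Outcrop 102 = (-163, 197, -0.1), Outcrop 101→Outcrop 103 = (-66, 154, 17.4).
Normal n = (Outcrop 101→Outcrop 102) × (Outcrop 101→Outcrop 103) = (3443.2, 2842.8, -12100).
So ∂z/∂x = −n_x/n_z = 0.28456 and ∂z/∂y = −n_y/n_z = 0.23494.
Gradient magnitude |∇z| = √(a² + b²) = √(0.08098 + 0.05520) = 0.36902.
True dip = arctan(0.36902) = 20.3°, dipping toward SW (azimuth ≈ 230°).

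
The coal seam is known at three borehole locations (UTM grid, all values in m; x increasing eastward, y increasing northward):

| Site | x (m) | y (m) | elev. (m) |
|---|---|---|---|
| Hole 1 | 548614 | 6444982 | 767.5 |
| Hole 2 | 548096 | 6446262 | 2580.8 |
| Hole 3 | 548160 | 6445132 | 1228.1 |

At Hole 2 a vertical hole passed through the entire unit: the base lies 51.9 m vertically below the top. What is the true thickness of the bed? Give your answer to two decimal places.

Let the plane be z = a·x + b·y + c.
Hole 2−Hole 1: −518a + 1280b = 1813.3;  Hole 3−Hole 1: −454a + 150b = 460.6.
Solving gives a = −0.63083, b = 1.16135.
|∇z| = √(a²+b²) = 1.32162, so dip δ = arctan(1.32162) = 52.89°.
True thickness = vertical thickness × cos δ = 51.9 × cos 52.89° = 31.32 m.

31.32 m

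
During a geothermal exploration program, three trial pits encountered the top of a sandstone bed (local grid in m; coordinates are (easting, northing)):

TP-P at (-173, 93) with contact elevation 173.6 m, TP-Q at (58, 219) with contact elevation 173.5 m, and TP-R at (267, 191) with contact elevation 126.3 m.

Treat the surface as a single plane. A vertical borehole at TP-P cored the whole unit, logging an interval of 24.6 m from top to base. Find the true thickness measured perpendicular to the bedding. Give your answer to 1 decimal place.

23.0 m

Let the plane be z = a·E + b·N + c.
TP-Q−TP-P: 231a + 126b = −0.1;  TP-R−TP-P: 440a + 98b = −47.3.
Solving gives a = −0.18139, b = 0.33176.
|∇z| = √(a²+b²) = 0.37811, so dip δ = arctan(0.37811) = 20.71°.
True thickness = vertical thickness × cos δ = 24.6 × cos 20.71° = 23.0 m.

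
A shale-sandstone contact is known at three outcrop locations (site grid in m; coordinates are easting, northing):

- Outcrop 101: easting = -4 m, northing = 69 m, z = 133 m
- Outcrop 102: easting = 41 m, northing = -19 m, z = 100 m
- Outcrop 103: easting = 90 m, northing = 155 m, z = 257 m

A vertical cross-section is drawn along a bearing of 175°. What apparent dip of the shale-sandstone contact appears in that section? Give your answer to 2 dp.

Let the plane be z = a·easting + b·northing + c.
Outcrop 102−Outcrop 101: 45a − 88b = −33;  Outcrop 103−Outcrop 101: 94a + 86b = 124.
Solving gives a = 0.66496, b = 0.71504.
Unit vector along 175° is (sin 175°, cos 175°) = (0.0872, -0.9962).
Slope in that direction = a·(0.0872) + b·(-0.9962) = −0.65436.
Apparent dip = arctan|0.65436| = 33.20° (true dip is 44.3°, so apparent ≤ true as expected).

33.20°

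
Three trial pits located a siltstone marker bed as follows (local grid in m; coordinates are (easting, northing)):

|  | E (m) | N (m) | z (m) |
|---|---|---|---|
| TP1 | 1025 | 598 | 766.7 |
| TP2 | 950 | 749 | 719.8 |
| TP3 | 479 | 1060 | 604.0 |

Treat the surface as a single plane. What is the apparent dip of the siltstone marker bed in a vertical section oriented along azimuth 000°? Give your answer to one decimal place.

15.7°

Two edge vectors: TP1→TP2 = (-75, 151, -46.9), TP1→TP3 = (-546, 462, -162.7).
Normal n = (TP1→TP2) × (TP1→TP3) = (-2899.9, 13404.9, 47796).
So ∂z/∂E = −n_x/n_z = 0.06067 and ∂z/∂N = −n_y/n_z = −0.28046.
Unit vector along 000° is (sin 0°, cos 0°) = (0.0000, 1.0000).
Slope in that direction = a·(0.0000) + b·(1.0000) = −0.28046.
Apparent dip = arctan|0.28046| = 15.7° (true dip is 16.0°, so apparent ≤ true as expected).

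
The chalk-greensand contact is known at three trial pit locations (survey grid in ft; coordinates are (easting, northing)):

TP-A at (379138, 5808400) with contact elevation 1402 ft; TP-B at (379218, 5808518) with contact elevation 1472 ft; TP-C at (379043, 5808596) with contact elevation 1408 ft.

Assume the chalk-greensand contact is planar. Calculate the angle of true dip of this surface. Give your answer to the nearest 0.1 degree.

28.9°

Two edge vectors: TP-A→TP-B = (80, 118, 70), TP-A→TP-C = (-95, 196, 6).
Normal n = (TP-A→TP-B) × (TP-A→TP-C) = (-13012, -7130, 26890).
So ∂z/∂E = −n_x/n_z = 0.48390 and ∂z/∂N = −n_y/n_z = 0.26515.
Gradient magnitude |∇z| = √(a² + b²) = √(0.23416 + 0.07031) = 0.55178.
True dip = arctan(0.55178) = 28.9°, dipping toward WSW (azimuth ≈ 241°).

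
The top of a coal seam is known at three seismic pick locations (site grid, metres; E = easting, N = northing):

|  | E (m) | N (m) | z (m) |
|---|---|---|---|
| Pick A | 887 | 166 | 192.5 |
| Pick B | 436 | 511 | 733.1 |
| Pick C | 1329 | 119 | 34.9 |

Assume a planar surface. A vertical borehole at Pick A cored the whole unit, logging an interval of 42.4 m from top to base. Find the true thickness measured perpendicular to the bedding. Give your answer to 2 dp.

Two edge vectors: Pick A→Pick B = (-451, 345, 540.6), Pick A→Pick C = (442, -47, -157.6).
Normal n = (Pick A→Pick B) × (Pick A→Pick C) = (-28963.8, 167867.6, -131293).
So ∂z/∂E = −n_x/n_z = −0.22060 and ∂z/∂N = −n_y/n_z = 1.27857.
|∇z| = √(a²+b²) = 1.29746, so dip δ = arctan(1.29746) = 52.38°.
True thickness = vertical thickness × cos δ = 42.4 × cos 52.38° = 25.88 m.

25.88 m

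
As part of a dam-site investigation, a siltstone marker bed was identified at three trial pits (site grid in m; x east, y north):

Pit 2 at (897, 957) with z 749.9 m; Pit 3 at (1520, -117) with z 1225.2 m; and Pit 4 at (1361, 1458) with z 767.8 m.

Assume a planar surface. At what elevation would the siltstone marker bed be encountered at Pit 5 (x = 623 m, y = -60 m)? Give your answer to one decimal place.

Two edge vectors: Pit 2→Pit 3 = (623, -1074, 475.3), Pit 2→Pit 4 = (464, 501, 17.9).
Normal n = (Pit 2→Pit 3) × (Pit 2→Pit 4) = (-257349.9, 209387.5, 810459).
So ∂z/∂x = −n_x/n_z = 0.317536 and ∂z/∂y = −n_y/n_z = −0.258357.
Intercept c from Pit 2: 749.9 − 284.83 + 247.25 = 712.32.
At (623, -60): z = 197.8 + 15.5 + 712.32 = 925.6 m.

925.6 m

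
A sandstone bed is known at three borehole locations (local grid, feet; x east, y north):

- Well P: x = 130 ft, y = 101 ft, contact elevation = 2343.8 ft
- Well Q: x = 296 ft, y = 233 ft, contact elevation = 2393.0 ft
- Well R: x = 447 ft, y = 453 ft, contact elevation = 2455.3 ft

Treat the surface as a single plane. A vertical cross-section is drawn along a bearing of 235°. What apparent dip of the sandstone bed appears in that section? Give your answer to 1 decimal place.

12.9°

Let the plane be z = a·x + b·y + c.
Well Q−Well P: 166a + 132b = 49.2;  Well R−Well P: 317a + 352b = 111.5.
Solving gives a = 0.15676, b = 0.17558.
Unit vector along 235° is (sin 235°, cos 235°) = (-0.8192, -0.5736).
Slope in that direction = a·(-0.8192) + b·(-0.5736) = −0.22912.
Apparent dip = arctan|0.22912| = 12.9° (true dip is 13.2°, so apparent ≤ true as expected).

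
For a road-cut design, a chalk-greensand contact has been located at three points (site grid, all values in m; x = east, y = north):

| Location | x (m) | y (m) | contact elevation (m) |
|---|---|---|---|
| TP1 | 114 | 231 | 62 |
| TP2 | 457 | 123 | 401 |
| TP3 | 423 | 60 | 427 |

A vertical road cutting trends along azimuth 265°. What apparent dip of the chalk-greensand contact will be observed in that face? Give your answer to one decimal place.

33.4°

Let the plane be z = a·x + b·y + c.
TP2−TP1: 343a − 108b = 339;  TP3−TP1: 309a − 171b = 365.
Solving gives a = 0.73371, b = −0.80867.
Unit vector along 265° is (sin 265°, cos 265°) = (-0.9962, -0.0872).
Slope in that direction = a·(-0.9962) + b·(-0.0872) = −0.66044.
Apparent dip = arctan|0.66044| = 33.4° (true dip is 47.5°, so apparent ≤ true as expected).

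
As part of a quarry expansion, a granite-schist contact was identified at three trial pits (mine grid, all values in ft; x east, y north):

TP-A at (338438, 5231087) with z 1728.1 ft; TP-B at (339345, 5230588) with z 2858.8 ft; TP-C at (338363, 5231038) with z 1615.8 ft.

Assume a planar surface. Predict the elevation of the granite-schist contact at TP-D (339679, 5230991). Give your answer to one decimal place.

Let the plane be z = a·x + b·y + c.
TP-B−TP-A: 907a − 499b = 1130.7;  TP-C−TP-A: −75a − 49b = −112.3.
Solving gives a = 1.361240045, b = 0.208306054.
Then c = 1728.1 − a·338438 − b·5231087 = −1548634.35.
At (339679, 5230991): z = 462384.7 + 1089647.1 − 1548634.35 = 3397.4 ft.

3397.4 ft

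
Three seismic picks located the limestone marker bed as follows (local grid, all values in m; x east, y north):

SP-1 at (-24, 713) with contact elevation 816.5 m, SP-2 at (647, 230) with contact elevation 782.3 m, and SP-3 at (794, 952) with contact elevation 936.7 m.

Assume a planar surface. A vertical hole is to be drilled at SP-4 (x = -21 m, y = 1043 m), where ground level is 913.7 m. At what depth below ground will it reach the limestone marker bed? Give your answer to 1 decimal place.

Let the plane be z = a·x + b·y + c.
SP-2−SP-1: 671a − 483b = −34.2;  SP-3−SP-1: 818a + 239b = 120.2.
Solving gives a = 0.089804, b = 0.195566.
Then c = 816.5 − a·-24 − b·713 = 679.22.
At (-21, 1043): z_contact = −1.89 + 203.98 + 679.22 = 881.31 m.
Depth below ground = 913.7 − 881.31 = 32.4 m.

32.4 m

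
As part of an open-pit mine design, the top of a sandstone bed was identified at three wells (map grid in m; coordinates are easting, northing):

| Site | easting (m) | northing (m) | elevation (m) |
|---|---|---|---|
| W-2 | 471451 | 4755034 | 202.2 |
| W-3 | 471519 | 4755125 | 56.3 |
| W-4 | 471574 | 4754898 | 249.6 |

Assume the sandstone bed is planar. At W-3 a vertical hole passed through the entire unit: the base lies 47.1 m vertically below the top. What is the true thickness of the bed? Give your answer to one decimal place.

28.9 m

Two edge vectors: W-2→W-3 = (68, 91, -145.9), W-2→W-4 = (123, -136, 47.4).
Normal n = (W-2→W-3) × (W-2→W-4) = (-15529, -21168.9, -20441).
So ∂z/∂easting = −n_x/n_z = −0.75970 and ∂z/∂northing = −n_y/n_z = −1.03561.
|∇z| = √(a²+b²) = 1.28438, so dip δ = arctan(1.28438) = 52.10°.
True thickness = vertical thickness × cos δ = 47.1 × cos 52.10° = 28.9 m.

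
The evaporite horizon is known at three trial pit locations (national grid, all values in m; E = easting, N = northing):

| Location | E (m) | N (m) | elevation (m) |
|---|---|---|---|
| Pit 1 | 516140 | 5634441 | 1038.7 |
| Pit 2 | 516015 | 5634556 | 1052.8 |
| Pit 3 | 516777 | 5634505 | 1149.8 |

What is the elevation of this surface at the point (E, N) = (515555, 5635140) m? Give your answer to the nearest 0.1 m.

Let the plane be z = a·E + b·N + c.
Pit 2−Pit 1: −125a + 115b = 14.1;  Pit 3−Pit 1: 637a + 64b = 111.1.
Solving gives a = 0.146133776, b = 0.281449757.
Then c = 1038.7 − a·516140 − b·5634441 = −1660198.84.
At (515555, 5635140): z = 75340.0 + 1586008.8 − 1660198.84 = 1149.9 m.

1149.9 m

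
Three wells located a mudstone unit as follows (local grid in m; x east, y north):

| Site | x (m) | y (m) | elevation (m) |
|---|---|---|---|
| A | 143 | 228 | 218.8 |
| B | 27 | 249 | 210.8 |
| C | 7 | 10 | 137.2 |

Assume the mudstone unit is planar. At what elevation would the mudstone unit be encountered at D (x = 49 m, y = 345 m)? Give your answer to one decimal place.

242.1 m

Let the plane be z = a·x + b·y + c.
B−A: −116a + 21b = −8;  C−A: −136a − 218b = −81.6.
Solving gives a = 0.12285, b = 0.29767.
Then c = 218.8 − a·143 − b·228 = 133.36.
At (49, 345): z = 6.0 + 102.7 + 133.36 = 242.1 m.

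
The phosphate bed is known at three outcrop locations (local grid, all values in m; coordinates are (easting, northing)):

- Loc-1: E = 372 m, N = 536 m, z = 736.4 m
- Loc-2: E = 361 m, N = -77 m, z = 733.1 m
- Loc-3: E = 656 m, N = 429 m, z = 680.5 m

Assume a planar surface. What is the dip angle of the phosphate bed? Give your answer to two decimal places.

Two edge vectors: Loc-1→Loc-2 = (-11, -613, -3.3), Loc-1→Loc-3 = (284, -107, -55.9).
Normal n = (Loc-1→Loc-2) × (Loc-1→Loc-3) = (33913.6, -1552.1, 175269).
So ∂z/∂E = −n_x/n_z = −0.19349 and ∂z/∂N = −n_y/n_z = 0.00886.
Gradient magnitude |∇z| = √(a² + b²) = √(0.03744 + 0.00008) = 0.19370.
True dip = arctan(0.19370) = 10.96°, dipping toward E (azimuth ≈ 093°).

10.96°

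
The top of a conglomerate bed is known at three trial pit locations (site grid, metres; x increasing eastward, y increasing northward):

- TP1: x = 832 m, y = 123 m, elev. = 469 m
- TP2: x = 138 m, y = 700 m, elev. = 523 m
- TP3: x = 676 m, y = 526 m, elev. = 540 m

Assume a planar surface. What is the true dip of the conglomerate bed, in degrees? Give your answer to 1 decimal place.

Let the plane be z = a·x + b·y + c.
TP2−TP1: −694a + 577b = 54;  TP3−TP1: −156a + 403b = 71.
Solving gives a = 0.10125, b = 0.21537.
Gradient magnitude |∇z| = √(a² + b²) = √(0.01025 + 0.04639) = 0.23799.
True dip = arctan(0.23799) = 13.4°, dipping toward SSW (azimuth ≈ 205°).

13.4°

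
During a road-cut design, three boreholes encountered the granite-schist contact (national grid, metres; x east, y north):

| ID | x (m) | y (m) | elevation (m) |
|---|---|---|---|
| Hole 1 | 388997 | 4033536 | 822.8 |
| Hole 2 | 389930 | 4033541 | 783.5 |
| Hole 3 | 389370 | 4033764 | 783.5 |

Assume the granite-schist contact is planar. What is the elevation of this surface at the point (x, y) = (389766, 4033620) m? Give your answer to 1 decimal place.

Two edge vectors: Hole 1→Hole 2 = (933, 5, -39.3), Hole 1→Hole 3 = (373, 228, -39.3).
Normal n = (Hole 1→Hole 2) × (Hole 1→Hole 3) = (8763.9, 22008, 210859).
So ∂z/∂x = −n_x/n_z = −0.041562845 and ∂z/∂y = −n_y/n_z = −0.104373064.
Intercept c from Hole 1: 822.8 + 16167.82 + 420992.51 = 437983.14.
At (389766, 4033620): z = −16199.8 − 421001.3 + 437983.14 = 782.1 m.

782.1 m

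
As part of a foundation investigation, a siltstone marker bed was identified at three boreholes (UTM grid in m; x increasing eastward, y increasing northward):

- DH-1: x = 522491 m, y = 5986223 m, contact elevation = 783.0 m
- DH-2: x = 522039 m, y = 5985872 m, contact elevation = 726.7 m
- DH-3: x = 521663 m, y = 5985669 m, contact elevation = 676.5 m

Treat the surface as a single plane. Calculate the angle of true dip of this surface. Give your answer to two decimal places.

9.01°

Two edge vectors: DH-1→DH-2 = (-452, -351, -56.3), DH-1→DH-3 = (-828, -554, -106.5).
Normal n = (DH-1→DH-2) × (DH-1→DH-3) = (6191.3, -1521.6, -40220).
So ∂z/∂x = −n_x/n_z = 0.15394 and ∂z/∂y = −n_y/n_z = −0.03783.
Gradient magnitude |∇z| = √(a² + b²) = √(0.02370 + 0.00143) = 0.15852.
True dip = arctan(0.15852) = 9.01°, dipping toward WNW (azimuth ≈ 284°).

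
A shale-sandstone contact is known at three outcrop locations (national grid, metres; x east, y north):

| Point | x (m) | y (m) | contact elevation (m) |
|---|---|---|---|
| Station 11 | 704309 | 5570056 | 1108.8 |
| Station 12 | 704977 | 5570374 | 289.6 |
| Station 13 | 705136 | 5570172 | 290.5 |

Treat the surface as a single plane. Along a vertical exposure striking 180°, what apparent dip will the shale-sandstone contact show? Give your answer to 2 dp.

Two edge vectors: Station 11→Station 12 = (668, 318, -819.2), Station 11→Station 13 = (827, 116, -818.3).
Normal n = (Station 11→Station 12) × (Station 11→Station 13) = (-165192.2, -130854, -185498).
So ∂z/∂x = −n_x/n_z = −0.89053 and ∂z/∂y = −n_y/n_z = −0.70542.
Unit vector along 180° is (sin 180°, cos 180°) = (0.0000, -1.0000).
Slope in that direction = a·(0.0000) + b·(-1.0000) = 0.70542.
Apparent dip = arctan|0.70542| = 35.20° (true dip is 48.6°, so apparent ≤ true as expected).

35.20°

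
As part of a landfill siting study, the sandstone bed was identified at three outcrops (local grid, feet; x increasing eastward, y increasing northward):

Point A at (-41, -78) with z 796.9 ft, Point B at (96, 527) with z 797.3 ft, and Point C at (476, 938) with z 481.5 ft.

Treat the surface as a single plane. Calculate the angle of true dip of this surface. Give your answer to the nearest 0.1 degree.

48.5°

Let the plane be z = a·x + b·y + c.
Point B−Point A: 137a + 605b = 0.4;  Point C−Point A: 517a + 1016b = −315.4.
Solving gives a = −1.10156, b = 0.25011.
Gradient magnitude |∇z| = √(a² + b²) = √(1.21344 + 0.06255) = 1.12960.
True dip = arctan(1.12960) = 48.5°, dipping toward ESE (azimuth ≈ 103°).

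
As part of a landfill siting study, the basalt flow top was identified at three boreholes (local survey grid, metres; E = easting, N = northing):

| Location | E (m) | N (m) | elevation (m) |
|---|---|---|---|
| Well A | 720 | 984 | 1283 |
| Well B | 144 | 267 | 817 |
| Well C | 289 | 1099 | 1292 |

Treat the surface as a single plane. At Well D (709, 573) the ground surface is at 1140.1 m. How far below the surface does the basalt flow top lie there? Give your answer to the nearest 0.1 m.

84.1 m

Two edge vectors: Well A→Well B = (-576, -717, -466), Well A→Well C = (-431, 115, 9).
Normal n = (Well A→Well B) × (Well A→Well C) = (47137, 206030, -375267).
So ∂z/∂E = −n_x/n_z = 0.125609 and ∂z/∂N = −n_y/n_z = 0.549022.
Intercept c from Well A: 1283 − 90.44 − 540.24 = 652.32.
At (709, 573): z_contact = 89.06 + 314.59 + 652.32 = 1055.97 m.
Depth below ground = 1140.1 − 1055.97 = 84.1 m.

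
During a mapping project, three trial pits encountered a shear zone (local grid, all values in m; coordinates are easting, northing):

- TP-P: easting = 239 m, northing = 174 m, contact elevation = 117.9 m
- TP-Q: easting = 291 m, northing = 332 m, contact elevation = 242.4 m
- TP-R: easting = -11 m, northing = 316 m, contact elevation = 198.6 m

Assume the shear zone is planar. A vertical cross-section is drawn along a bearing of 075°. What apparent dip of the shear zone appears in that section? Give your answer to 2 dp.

Two edge vectors: TP-P→TP-Q = (52, 158, 124.5), TP-P→TP-R = (-250, 142, 80.7).
Normal n = (TP-P→TP-Q) × (TP-P→TP-R) = (-4928.4, -35321.4, 46884).
So ∂z/∂easting = −n_x/n_z = 0.10512 and ∂z/∂northing = −n_y/n_z = 0.75338.
Unit vector along 075° is (sin 75°, cos 75°) = (0.9659, 0.2588).
Slope in that direction = a·(0.9659) + b·(0.2588) = 0.29653.
Apparent dip = arctan|0.29653| = 16.52° (true dip is 37.3°, so apparent ≤ true as expected).

16.52°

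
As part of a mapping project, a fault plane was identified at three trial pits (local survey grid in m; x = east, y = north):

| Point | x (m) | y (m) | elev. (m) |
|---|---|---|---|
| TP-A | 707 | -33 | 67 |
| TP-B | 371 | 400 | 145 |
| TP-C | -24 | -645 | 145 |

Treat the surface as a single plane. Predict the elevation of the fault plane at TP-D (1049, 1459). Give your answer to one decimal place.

101.6 m

Two edge vectors: TP-A→TP-B = (-336, 433, 78), TP-A→TP-C = (-731, -612, 78).
Normal n = (TP-A→TP-B) × (TP-A→TP-C) = (81510, -30810, 522155).
So ∂z/∂x = −n_x/n_z = −0.156103 and ∂z/∂y = −n_y/n_z = 0.059005.
Intercept c from TP-A: 67 + 110.36 + 1.95 = 179.31.
At (1049, 1459): z = −163.8 + 86.1 + 179.31 = 101.6 m.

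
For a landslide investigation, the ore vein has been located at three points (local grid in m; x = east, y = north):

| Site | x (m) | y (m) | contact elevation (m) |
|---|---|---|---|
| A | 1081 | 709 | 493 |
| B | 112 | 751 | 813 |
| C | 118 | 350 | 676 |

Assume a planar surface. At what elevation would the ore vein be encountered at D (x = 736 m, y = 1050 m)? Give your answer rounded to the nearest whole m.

Let the plane be z = a·x + b·y + c.
B−A: −969a + 42b = 320;  C−A: −963a − 359b = 183.
Solving gives a = −0.31563, b = 0.33692.
Then c = 493 − a·1081 − b·709 = 595.32.
At (736, 1050): z = −232.3 + 353.8 + 595.32 = 716.8 m.

717 m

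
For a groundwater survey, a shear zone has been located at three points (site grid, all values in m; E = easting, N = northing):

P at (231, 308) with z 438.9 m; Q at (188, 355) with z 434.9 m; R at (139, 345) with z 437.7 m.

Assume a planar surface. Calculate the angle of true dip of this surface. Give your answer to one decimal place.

6.9°

Let the plane be z = a·E + b·N + c.
Q−P: −43a + 47b = −4;  R−P: −92a + 37b = −1.2.
Solving gives a = −0.03352, b = −0.11577.
Gradient magnitude |∇z| = √(a² + b²) = √(0.00112 + 0.01340) = 0.12052.
True dip = arctan(0.12052) = 6.9°, dipping toward NNE (azimuth ≈ 016°).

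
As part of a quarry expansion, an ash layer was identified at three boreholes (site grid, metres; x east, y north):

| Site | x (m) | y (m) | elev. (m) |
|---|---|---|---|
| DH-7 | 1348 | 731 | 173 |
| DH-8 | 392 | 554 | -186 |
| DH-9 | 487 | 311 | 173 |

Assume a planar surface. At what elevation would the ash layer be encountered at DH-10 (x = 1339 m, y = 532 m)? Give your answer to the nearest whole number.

414 m

Let the plane be z = a·x + b·y + c.
DH-8−DH-7: −956a − 177b = −359;  DH-9−DH-7: −861a − 420b = 0.
Solving gives a = 0.60524, b = −1.24075.
Then c = 173 − a·1348 − b·731 = 264.12.
At (1339, 532): z = 810.4 − 660.1 + 264.12 = 414.5 m.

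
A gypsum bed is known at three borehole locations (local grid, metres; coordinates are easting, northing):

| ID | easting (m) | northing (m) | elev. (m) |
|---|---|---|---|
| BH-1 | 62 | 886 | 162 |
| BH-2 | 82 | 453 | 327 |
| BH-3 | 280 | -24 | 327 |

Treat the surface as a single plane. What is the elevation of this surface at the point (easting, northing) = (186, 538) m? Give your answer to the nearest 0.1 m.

183.1 m

Two edge vectors: BH-1→BH-2 = (20, -433, 165), BH-1→BH-3 = (218, -910, 165).
Normal n = (BH-1→BH-2) × (BH-1→BH-3) = (78705, 32670, 76194).
So ∂z/∂easting = −n_x/n_z = −1.03296 and ∂z/∂northing = −n_y/n_z = −0.42877.
Intercept c from BH-1: 162 + 64.04 + 379.89 = 605.94.
At (186, 538): z = −192.1 − 230.7 + 605.94 = 183.1 m.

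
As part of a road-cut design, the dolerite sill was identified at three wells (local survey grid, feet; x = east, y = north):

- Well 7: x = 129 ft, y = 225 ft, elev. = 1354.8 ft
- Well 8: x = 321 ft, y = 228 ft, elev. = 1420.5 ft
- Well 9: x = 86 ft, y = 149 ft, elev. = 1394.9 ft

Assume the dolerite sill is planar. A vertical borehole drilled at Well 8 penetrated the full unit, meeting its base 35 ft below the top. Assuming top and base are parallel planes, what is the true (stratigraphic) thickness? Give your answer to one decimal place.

Let the plane be z = a·x + b·y + c.
Well 8−Well 7: 192a + 3b = 65.7;  Well 9−Well 7: −43a − 76b = 40.1.
Solving gives a = 0.35356, b = −0.72767.
|∇z| = √(a²+b²) = 0.80902, so dip δ = arctan(0.80902) = 38.97°.
True thickness = vertical thickness × cos δ = 35 × cos 38.97° = 27.2 ft.

27.2 ft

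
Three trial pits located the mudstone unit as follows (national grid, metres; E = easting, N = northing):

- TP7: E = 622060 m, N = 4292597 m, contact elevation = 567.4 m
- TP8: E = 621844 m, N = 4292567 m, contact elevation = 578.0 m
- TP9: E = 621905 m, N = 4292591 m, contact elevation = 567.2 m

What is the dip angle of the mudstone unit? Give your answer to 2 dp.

Two edge vectors: TP7→TP8 = (-216, -30, 10.6), TP7→TP9 = (-155, -6, -0.2).
Normal n = (TP7→TP8) × (TP7→TP9) = (69.6, -1686.2, -3354).
So ∂z/∂E = −n_x/n_z = 0.02075 and ∂z/∂N = −n_y/n_z = −0.50274.
Gradient magnitude |∇z| = √(a² + b²) = √(0.00043 + 0.25275) = 0.50317.
True dip = arctan(0.50317) = 26.71°, dipping toward N (azimuth ≈ 358°).

26.71°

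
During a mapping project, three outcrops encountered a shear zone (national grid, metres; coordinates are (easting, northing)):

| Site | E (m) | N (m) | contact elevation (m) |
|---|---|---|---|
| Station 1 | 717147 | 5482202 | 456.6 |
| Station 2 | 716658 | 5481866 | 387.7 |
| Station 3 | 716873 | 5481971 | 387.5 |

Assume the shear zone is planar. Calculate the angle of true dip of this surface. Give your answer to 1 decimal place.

38.5°

Two edge vectors: Station 1→Station 2 = (-489, -336, -68.9), Station 1→Station 3 = (-274, -231, -69.1).
Normal n = (Station 1→Station 2) × (Station 1→Station 3) = (7301.7, -14911.3, 20895).
So ∂z/∂E = −n_x/n_z = −0.34945 and ∂z/∂N = −n_y/n_z = 0.71363.
Gradient magnitude |∇z| = √(a² + b²) = √(0.12211 + 0.50927) = 0.79460.
True dip = arctan(0.79460) = 38.5°, dipping toward SSE (azimuth ≈ 154°).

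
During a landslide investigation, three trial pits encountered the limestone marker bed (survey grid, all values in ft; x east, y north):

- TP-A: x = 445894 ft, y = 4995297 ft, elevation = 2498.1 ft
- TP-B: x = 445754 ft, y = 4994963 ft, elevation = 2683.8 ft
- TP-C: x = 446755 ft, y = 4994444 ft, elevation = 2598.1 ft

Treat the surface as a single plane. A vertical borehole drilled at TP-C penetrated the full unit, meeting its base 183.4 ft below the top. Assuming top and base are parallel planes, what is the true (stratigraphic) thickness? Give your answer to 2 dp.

Let the plane be z = a·x + b·y + c.
TP-B−TP-A: −140a − 334b = 185.7;  TP-C−TP-A: 861a − 853b = 100.
Solving gives a = −0.30713, b = −0.42725.
|∇z| = √(a²+b²) = 0.52619, so dip δ = arctan(0.52619) = 27.75°.
True thickness = vertical thickness × cos δ = 183.4 × cos 27.75° = 162.30 ft.

162.30 ft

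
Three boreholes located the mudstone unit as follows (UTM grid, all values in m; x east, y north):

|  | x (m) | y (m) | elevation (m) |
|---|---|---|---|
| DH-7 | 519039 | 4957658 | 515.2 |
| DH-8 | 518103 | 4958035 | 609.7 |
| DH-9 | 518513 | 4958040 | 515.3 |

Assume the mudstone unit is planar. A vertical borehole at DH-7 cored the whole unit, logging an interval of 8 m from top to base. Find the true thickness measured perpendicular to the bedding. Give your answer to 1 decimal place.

Two edge vectors: DH-7→DH-8 = (-936, 377, 94.5), DH-7→DH-9 = (-526, 382, 0.1).
Normal n = (DH-7→DH-8) × (DH-7→DH-9) = (-36061.3, -49613.4, -159250).
So ∂z/∂x = −n_x/n_z = −0.22644 and ∂z/∂y = −n_y/n_z = −0.31154.
|∇z| = √(a²+b²) = 0.38515, so dip δ = arctan(0.38515) = 21.06°.
True thickness = vertical thickness × cos δ = 8 × cos 21.06° = 7.5 m.

7.5 m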